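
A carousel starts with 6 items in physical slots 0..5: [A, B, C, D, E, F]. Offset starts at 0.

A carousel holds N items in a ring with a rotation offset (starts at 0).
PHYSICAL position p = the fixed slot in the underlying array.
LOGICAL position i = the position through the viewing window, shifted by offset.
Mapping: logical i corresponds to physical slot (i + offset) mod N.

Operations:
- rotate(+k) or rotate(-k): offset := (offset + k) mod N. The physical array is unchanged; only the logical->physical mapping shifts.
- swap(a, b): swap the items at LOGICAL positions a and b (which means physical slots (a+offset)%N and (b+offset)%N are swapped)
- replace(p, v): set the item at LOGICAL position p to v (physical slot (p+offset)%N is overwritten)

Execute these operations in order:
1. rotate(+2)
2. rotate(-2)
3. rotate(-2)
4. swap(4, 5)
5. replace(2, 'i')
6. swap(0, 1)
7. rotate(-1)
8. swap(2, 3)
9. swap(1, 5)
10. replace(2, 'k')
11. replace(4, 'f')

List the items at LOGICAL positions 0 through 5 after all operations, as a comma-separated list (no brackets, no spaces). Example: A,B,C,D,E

After op 1 (rotate(+2)): offset=2, physical=[A,B,C,D,E,F], logical=[C,D,E,F,A,B]
After op 2 (rotate(-2)): offset=0, physical=[A,B,C,D,E,F], logical=[A,B,C,D,E,F]
After op 3 (rotate(-2)): offset=4, physical=[A,B,C,D,E,F], logical=[E,F,A,B,C,D]
After op 4 (swap(4, 5)): offset=4, physical=[A,B,D,C,E,F], logical=[E,F,A,B,D,C]
After op 5 (replace(2, 'i')): offset=4, physical=[i,B,D,C,E,F], logical=[E,F,i,B,D,C]
After op 6 (swap(0, 1)): offset=4, physical=[i,B,D,C,F,E], logical=[F,E,i,B,D,C]
After op 7 (rotate(-1)): offset=3, physical=[i,B,D,C,F,E], logical=[C,F,E,i,B,D]
After op 8 (swap(2, 3)): offset=3, physical=[E,B,D,C,F,i], logical=[C,F,i,E,B,D]
After op 9 (swap(1, 5)): offset=3, physical=[E,B,F,C,D,i], logical=[C,D,i,E,B,F]
After op 10 (replace(2, 'k')): offset=3, physical=[E,B,F,C,D,k], logical=[C,D,k,E,B,F]
After op 11 (replace(4, 'f')): offset=3, physical=[E,f,F,C,D,k], logical=[C,D,k,E,f,F]

Answer: C,D,k,E,f,F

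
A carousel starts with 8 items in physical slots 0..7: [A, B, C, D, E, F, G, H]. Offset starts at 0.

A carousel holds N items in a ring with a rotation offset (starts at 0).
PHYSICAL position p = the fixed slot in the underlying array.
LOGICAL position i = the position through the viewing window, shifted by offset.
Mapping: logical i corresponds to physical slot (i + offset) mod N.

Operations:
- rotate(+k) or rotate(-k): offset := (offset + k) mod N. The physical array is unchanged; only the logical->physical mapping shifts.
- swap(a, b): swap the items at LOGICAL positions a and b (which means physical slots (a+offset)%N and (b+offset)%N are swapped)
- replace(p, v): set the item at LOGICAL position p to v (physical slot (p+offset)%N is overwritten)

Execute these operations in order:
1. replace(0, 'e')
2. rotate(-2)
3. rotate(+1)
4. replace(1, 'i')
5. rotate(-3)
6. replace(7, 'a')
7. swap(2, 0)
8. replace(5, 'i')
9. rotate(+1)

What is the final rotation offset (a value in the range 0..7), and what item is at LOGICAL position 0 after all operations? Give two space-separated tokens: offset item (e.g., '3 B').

After op 1 (replace(0, 'e')): offset=0, physical=[e,B,C,D,E,F,G,H], logical=[e,B,C,D,E,F,G,H]
After op 2 (rotate(-2)): offset=6, physical=[e,B,C,D,E,F,G,H], logical=[G,H,e,B,C,D,E,F]
After op 3 (rotate(+1)): offset=7, physical=[e,B,C,D,E,F,G,H], logical=[H,e,B,C,D,E,F,G]
After op 4 (replace(1, 'i')): offset=7, physical=[i,B,C,D,E,F,G,H], logical=[H,i,B,C,D,E,F,G]
After op 5 (rotate(-3)): offset=4, physical=[i,B,C,D,E,F,G,H], logical=[E,F,G,H,i,B,C,D]
After op 6 (replace(7, 'a')): offset=4, physical=[i,B,C,a,E,F,G,H], logical=[E,F,G,H,i,B,C,a]
After op 7 (swap(2, 0)): offset=4, physical=[i,B,C,a,G,F,E,H], logical=[G,F,E,H,i,B,C,a]
After op 8 (replace(5, 'i')): offset=4, physical=[i,i,C,a,G,F,E,H], logical=[G,F,E,H,i,i,C,a]
After op 9 (rotate(+1)): offset=5, physical=[i,i,C,a,G,F,E,H], logical=[F,E,H,i,i,C,a,G]

Answer: 5 F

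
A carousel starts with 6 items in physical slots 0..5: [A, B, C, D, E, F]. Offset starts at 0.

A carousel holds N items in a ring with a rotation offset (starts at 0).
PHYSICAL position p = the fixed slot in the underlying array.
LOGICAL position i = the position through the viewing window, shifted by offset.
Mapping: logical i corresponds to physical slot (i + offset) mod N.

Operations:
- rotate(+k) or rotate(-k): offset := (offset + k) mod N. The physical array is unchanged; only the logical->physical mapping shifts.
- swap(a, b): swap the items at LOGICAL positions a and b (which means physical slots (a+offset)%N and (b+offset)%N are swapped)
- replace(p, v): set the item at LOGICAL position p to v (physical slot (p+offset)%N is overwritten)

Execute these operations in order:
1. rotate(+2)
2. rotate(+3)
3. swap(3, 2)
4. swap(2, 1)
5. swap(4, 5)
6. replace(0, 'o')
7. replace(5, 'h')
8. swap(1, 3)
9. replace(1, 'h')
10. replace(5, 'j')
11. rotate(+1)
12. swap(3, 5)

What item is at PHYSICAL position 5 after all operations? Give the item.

Answer: E

Derivation:
After op 1 (rotate(+2)): offset=2, physical=[A,B,C,D,E,F], logical=[C,D,E,F,A,B]
After op 2 (rotate(+3)): offset=5, physical=[A,B,C,D,E,F], logical=[F,A,B,C,D,E]
After op 3 (swap(3, 2)): offset=5, physical=[A,C,B,D,E,F], logical=[F,A,C,B,D,E]
After op 4 (swap(2, 1)): offset=5, physical=[C,A,B,D,E,F], logical=[F,C,A,B,D,E]
After op 5 (swap(4, 5)): offset=5, physical=[C,A,B,E,D,F], logical=[F,C,A,B,E,D]
After op 6 (replace(0, 'o')): offset=5, physical=[C,A,B,E,D,o], logical=[o,C,A,B,E,D]
After op 7 (replace(5, 'h')): offset=5, physical=[C,A,B,E,h,o], logical=[o,C,A,B,E,h]
After op 8 (swap(1, 3)): offset=5, physical=[B,A,C,E,h,o], logical=[o,B,A,C,E,h]
After op 9 (replace(1, 'h')): offset=5, physical=[h,A,C,E,h,o], logical=[o,h,A,C,E,h]
After op 10 (replace(5, 'j')): offset=5, physical=[h,A,C,E,j,o], logical=[o,h,A,C,E,j]
After op 11 (rotate(+1)): offset=0, physical=[h,A,C,E,j,o], logical=[h,A,C,E,j,o]
After op 12 (swap(3, 5)): offset=0, physical=[h,A,C,o,j,E], logical=[h,A,C,o,j,E]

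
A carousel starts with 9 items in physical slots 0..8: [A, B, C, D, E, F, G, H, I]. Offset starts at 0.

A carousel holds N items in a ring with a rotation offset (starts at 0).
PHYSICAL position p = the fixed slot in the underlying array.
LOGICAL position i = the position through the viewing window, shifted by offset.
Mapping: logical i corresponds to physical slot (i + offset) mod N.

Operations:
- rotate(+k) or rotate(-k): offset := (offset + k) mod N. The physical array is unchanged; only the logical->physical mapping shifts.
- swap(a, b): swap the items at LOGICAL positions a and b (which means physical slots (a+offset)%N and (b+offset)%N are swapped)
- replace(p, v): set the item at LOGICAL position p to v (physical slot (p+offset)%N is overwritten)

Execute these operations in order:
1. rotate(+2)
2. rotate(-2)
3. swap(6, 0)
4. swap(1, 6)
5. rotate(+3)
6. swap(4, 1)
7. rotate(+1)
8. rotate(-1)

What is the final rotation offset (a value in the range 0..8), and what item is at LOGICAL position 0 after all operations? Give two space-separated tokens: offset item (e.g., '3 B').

After op 1 (rotate(+2)): offset=2, physical=[A,B,C,D,E,F,G,H,I], logical=[C,D,E,F,G,H,I,A,B]
After op 2 (rotate(-2)): offset=0, physical=[A,B,C,D,E,F,G,H,I], logical=[A,B,C,D,E,F,G,H,I]
After op 3 (swap(6, 0)): offset=0, physical=[G,B,C,D,E,F,A,H,I], logical=[G,B,C,D,E,F,A,H,I]
After op 4 (swap(1, 6)): offset=0, physical=[G,A,C,D,E,F,B,H,I], logical=[G,A,C,D,E,F,B,H,I]
After op 5 (rotate(+3)): offset=3, physical=[G,A,C,D,E,F,B,H,I], logical=[D,E,F,B,H,I,G,A,C]
After op 6 (swap(4, 1)): offset=3, physical=[G,A,C,D,H,F,B,E,I], logical=[D,H,F,B,E,I,G,A,C]
After op 7 (rotate(+1)): offset=4, physical=[G,A,C,D,H,F,B,E,I], logical=[H,F,B,E,I,G,A,C,D]
After op 8 (rotate(-1)): offset=3, physical=[G,A,C,D,H,F,B,E,I], logical=[D,H,F,B,E,I,G,A,C]

Answer: 3 D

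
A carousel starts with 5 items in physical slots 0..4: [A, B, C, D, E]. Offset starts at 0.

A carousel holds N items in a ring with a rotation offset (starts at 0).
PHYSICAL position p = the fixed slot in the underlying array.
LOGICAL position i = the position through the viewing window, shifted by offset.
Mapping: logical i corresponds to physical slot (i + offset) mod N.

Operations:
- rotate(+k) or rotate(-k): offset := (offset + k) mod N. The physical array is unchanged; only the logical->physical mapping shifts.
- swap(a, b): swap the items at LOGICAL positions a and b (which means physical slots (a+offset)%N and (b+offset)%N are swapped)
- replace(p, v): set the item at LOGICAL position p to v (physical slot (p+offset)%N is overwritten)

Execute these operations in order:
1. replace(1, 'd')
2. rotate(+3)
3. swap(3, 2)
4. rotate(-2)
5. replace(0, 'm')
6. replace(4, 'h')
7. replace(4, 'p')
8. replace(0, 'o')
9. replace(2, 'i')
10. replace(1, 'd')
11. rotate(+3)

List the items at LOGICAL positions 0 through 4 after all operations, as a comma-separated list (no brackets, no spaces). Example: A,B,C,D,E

After op 1 (replace(1, 'd')): offset=0, physical=[A,d,C,D,E], logical=[A,d,C,D,E]
After op 2 (rotate(+3)): offset=3, physical=[A,d,C,D,E], logical=[D,E,A,d,C]
After op 3 (swap(3, 2)): offset=3, physical=[d,A,C,D,E], logical=[D,E,d,A,C]
After op 4 (rotate(-2)): offset=1, physical=[d,A,C,D,E], logical=[A,C,D,E,d]
After op 5 (replace(0, 'm')): offset=1, physical=[d,m,C,D,E], logical=[m,C,D,E,d]
After op 6 (replace(4, 'h')): offset=1, physical=[h,m,C,D,E], logical=[m,C,D,E,h]
After op 7 (replace(4, 'p')): offset=1, physical=[p,m,C,D,E], logical=[m,C,D,E,p]
After op 8 (replace(0, 'o')): offset=1, physical=[p,o,C,D,E], logical=[o,C,D,E,p]
After op 9 (replace(2, 'i')): offset=1, physical=[p,o,C,i,E], logical=[o,C,i,E,p]
After op 10 (replace(1, 'd')): offset=1, physical=[p,o,d,i,E], logical=[o,d,i,E,p]
After op 11 (rotate(+3)): offset=4, physical=[p,o,d,i,E], logical=[E,p,o,d,i]

Answer: E,p,o,d,i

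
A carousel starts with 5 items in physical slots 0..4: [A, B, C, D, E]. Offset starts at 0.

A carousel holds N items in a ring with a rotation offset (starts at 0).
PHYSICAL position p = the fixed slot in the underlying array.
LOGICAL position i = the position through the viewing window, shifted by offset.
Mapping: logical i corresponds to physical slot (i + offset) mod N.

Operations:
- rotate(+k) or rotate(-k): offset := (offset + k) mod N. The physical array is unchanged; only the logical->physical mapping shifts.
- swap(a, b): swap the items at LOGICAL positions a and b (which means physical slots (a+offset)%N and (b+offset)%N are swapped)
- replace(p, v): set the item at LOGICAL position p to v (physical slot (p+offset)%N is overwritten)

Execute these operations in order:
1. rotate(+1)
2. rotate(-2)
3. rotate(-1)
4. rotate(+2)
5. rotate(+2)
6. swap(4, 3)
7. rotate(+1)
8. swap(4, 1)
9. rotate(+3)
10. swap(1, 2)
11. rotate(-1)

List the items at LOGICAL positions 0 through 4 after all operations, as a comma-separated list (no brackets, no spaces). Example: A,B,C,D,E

Answer: B,A,D,E,C

Derivation:
After op 1 (rotate(+1)): offset=1, physical=[A,B,C,D,E], logical=[B,C,D,E,A]
After op 2 (rotate(-2)): offset=4, physical=[A,B,C,D,E], logical=[E,A,B,C,D]
After op 3 (rotate(-1)): offset=3, physical=[A,B,C,D,E], logical=[D,E,A,B,C]
After op 4 (rotate(+2)): offset=0, physical=[A,B,C,D,E], logical=[A,B,C,D,E]
After op 5 (rotate(+2)): offset=2, physical=[A,B,C,D,E], logical=[C,D,E,A,B]
After op 6 (swap(4, 3)): offset=2, physical=[B,A,C,D,E], logical=[C,D,E,B,A]
After op 7 (rotate(+1)): offset=3, physical=[B,A,C,D,E], logical=[D,E,B,A,C]
After op 8 (swap(4, 1)): offset=3, physical=[B,A,E,D,C], logical=[D,C,B,A,E]
After op 9 (rotate(+3)): offset=1, physical=[B,A,E,D,C], logical=[A,E,D,C,B]
After op 10 (swap(1, 2)): offset=1, physical=[B,A,D,E,C], logical=[A,D,E,C,B]
After op 11 (rotate(-1)): offset=0, physical=[B,A,D,E,C], logical=[B,A,D,E,C]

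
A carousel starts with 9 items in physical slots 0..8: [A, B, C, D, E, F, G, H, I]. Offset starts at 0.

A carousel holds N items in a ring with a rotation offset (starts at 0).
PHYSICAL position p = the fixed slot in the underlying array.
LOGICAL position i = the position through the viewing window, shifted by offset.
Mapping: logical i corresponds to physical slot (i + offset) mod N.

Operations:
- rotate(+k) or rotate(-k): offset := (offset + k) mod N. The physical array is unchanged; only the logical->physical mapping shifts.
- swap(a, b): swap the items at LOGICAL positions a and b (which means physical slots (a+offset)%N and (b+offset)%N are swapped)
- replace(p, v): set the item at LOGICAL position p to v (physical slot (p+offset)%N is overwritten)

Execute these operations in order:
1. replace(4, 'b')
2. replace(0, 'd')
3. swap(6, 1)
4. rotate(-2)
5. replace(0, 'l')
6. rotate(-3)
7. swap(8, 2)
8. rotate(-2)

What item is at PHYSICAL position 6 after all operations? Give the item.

After op 1 (replace(4, 'b')): offset=0, physical=[A,B,C,D,b,F,G,H,I], logical=[A,B,C,D,b,F,G,H,I]
After op 2 (replace(0, 'd')): offset=0, physical=[d,B,C,D,b,F,G,H,I], logical=[d,B,C,D,b,F,G,H,I]
After op 3 (swap(6, 1)): offset=0, physical=[d,G,C,D,b,F,B,H,I], logical=[d,G,C,D,b,F,B,H,I]
After op 4 (rotate(-2)): offset=7, physical=[d,G,C,D,b,F,B,H,I], logical=[H,I,d,G,C,D,b,F,B]
After op 5 (replace(0, 'l')): offset=7, physical=[d,G,C,D,b,F,B,l,I], logical=[l,I,d,G,C,D,b,F,B]
After op 6 (rotate(-3)): offset=4, physical=[d,G,C,D,b,F,B,l,I], logical=[b,F,B,l,I,d,G,C,D]
After op 7 (swap(8, 2)): offset=4, physical=[d,G,C,B,b,F,D,l,I], logical=[b,F,D,l,I,d,G,C,B]
After op 8 (rotate(-2)): offset=2, physical=[d,G,C,B,b,F,D,l,I], logical=[C,B,b,F,D,l,I,d,G]

Answer: D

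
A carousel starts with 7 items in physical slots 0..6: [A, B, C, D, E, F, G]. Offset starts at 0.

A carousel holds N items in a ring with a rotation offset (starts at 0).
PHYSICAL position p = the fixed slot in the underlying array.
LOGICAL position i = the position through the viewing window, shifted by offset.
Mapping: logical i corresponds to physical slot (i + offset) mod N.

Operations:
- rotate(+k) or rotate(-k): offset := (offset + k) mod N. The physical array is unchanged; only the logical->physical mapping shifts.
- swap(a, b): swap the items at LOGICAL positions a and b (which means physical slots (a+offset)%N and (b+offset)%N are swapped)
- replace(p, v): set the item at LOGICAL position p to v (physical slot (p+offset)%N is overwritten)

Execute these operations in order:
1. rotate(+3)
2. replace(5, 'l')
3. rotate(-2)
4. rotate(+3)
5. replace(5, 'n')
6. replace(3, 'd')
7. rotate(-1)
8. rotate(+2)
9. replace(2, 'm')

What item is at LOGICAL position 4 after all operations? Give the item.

After op 1 (rotate(+3)): offset=3, physical=[A,B,C,D,E,F,G], logical=[D,E,F,G,A,B,C]
After op 2 (replace(5, 'l')): offset=3, physical=[A,l,C,D,E,F,G], logical=[D,E,F,G,A,l,C]
After op 3 (rotate(-2)): offset=1, physical=[A,l,C,D,E,F,G], logical=[l,C,D,E,F,G,A]
After op 4 (rotate(+3)): offset=4, physical=[A,l,C,D,E,F,G], logical=[E,F,G,A,l,C,D]
After op 5 (replace(5, 'n')): offset=4, physical=[A,l,n,D,E,F,G], logical=[E,F,G,A,l,n,D]
After op 6 (replace(3, 'd')): offset=4, physical=[d,l,n,D,E,F,G], logical=[E,F,G,d,l,n,D]
After op 7 (rotate(-1)): offset=3, physical=[d,l,n,D,E,F,G], logical=[D,E,F,G,d,l,n]
After op 8 (rotate(+2)): offset=5, physical=[d,l,n,D,E,F,G], logical=[F,G,d,l,n,D,E]
After op 9 (replace(2, 'm')): offset=5, physical=[m,l,n,D,E,F,G], logical=[F,G,m,l,n,D,E]

Answer: n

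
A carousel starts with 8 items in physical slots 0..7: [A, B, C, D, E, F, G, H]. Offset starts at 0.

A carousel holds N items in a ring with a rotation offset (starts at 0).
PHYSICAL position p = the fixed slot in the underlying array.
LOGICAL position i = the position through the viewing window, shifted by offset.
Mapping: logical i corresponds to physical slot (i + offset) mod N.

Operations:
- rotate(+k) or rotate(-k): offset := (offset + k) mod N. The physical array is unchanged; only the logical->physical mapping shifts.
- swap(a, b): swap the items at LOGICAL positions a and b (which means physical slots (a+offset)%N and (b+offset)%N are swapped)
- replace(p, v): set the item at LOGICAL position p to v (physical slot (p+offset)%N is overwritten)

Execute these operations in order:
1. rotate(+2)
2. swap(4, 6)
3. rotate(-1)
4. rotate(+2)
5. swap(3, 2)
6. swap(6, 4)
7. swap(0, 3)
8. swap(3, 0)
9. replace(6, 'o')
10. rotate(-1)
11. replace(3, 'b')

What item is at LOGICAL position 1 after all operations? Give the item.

After op 1 (rotate(+2)): offset=2, physical=[A,B,C,D,E,F,G,H], logical=[C,D,E,F,G,H,A,B]
After op 2 (swap(4, 6)): offset=2, physical=[G,B,C,D,E,F,A,H], logical=[C,D,E,F,A,H,G,B]
After op 3 (rotate(-1)): offset=1, physical=[G,B,C,D,E,F,A,H], logical=[B,C,D,E,F,A,H,G]
After op 4 (rotate(+2)): offset=3, physical=[G,B,C,D,E,F,A,H], logical=[D,E,F,A,H,G,B,C]
After op 5 (swap(3, 2)): offset=3, physical=[G,B,C,D,E,A,F,H], logical=[D,E,A,F,H,G,B,C]
After op 6 (swap(6, 4)): offset=3, physical=[G,H,C,D,E,A,F,B], logical=[D,E,A,F,B,G,H,C]
After op 7 (swap(0, 3)): offset=3, physical=[G,H,C,F,E,A,D,B], logical=[F,E,A,D,B,G,H,C]
After op 8 (swap(3, 0)): offset=3, physical=[G,H,C,D,E,A,F,B], logical=[D,E,A,F,B,G,H,C]
After op 9 (replace(6, 'o')): offset=3, physical=[G,o,C,D,E,A,F,B], logical=[D,E,A,F,B,G,o,C]
After op 10 (rotate(-1)): offset=2, physical=[G,o,C,D,E,A,F,B], logical=[C,D,E,A,F,B,G,o]
After op 11 (replace(3, 'b')): offset=2, physical=[G,o,C,D,E,b,F,B], logical=[C,D,E,b,F,B,G,o]

Answer: D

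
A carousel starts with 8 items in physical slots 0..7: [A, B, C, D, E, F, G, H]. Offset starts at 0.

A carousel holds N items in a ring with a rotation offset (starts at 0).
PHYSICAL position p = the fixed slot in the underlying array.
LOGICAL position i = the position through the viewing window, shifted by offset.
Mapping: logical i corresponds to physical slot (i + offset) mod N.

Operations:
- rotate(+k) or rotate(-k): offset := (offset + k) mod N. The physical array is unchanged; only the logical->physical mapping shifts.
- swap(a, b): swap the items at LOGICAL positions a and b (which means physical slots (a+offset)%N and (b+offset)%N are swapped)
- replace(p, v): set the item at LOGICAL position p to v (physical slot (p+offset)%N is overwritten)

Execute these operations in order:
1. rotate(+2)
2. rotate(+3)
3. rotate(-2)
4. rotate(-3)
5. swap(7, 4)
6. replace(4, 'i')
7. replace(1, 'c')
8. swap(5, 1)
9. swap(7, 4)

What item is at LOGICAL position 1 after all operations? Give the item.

After op 1 (rotate(+2)): offset=2, physical=[A,B,C,D,E,F,G,H], logical=[C,D,E,F,G,H,A,B]
After op 2 (rotate(+3)): offset=5, physical=[A,B,C,D,E,F,G,H], logical=[F,G,H,A,B,C,D,E]
After op 3 (rotate(-2)): offset=3, physical=[A,B,C,D,E,F,G,H], logical=[D,E,F,G,H,A,B,C]
After op 4 (rotate(-3)): offset=0, physical=[A,B,C,D,E,F,G,H], logical=[A,B,C,D,E,F,G,H]
After op 5 (swap(7, 4)): offset=0, physical=[A,B,C,D,H,F,G,E], logical=[A,B,C,D,H,F,G,E]
After op 6 (replace(4, 'i')): offset=0, physical=[A,B,C,D,i,F,G,E], logical=[A,B,C,D,i,F,G,E]
After op 7 (replace(1, 'c')): offset=0, physical=[A,c,C,D,i,F,G,E], logical=[A,c,C,D,i,F,G,E]
After op 8 (swap(5, 1)): offset=0, physical=[A,F,C,D,i,c,G,E], logical=[A,F,C,D,i,c,G,E]
After op 9 (swap(7, 4)): offset=0, physical=[A,F,C,D,E,c,G,i], logical=[A,F,C,D,E,c,G,i]

Answer: F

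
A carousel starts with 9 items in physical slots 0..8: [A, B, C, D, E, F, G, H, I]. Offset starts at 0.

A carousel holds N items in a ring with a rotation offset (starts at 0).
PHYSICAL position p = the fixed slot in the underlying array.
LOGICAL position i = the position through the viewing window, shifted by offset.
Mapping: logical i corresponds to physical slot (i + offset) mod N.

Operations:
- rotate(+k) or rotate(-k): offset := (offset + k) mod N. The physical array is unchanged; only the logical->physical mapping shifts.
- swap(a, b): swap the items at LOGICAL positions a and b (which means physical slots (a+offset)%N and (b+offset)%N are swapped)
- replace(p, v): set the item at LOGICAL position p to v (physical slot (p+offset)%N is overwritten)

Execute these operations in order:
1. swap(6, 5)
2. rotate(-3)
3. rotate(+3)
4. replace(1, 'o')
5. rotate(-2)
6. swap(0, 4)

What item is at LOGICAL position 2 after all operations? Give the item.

After op 1 (swap(6, 5)): offset=0, physical=[A,B,C,D,E,G,F,H,I], logical=[A,B,C,D,E,G,F,H,I]
After op 2 (rotate(-3)): offset=6, physical=[A,B,C,D,E,G,F,H,I], logical=[F,H,I,A,B,C,D,E,G]
After op 3 (rotate(+3)): offset=0, physical=[A,B,C,D,E,G,F,H,I], logical=[A,B,C,D,E,G,F,H,I]
After op 4 (replace(1, 'o')): offset=0, physical=[A,o,C,D,E,G,F,H,I], logical=[A,o,C,D,E,G,F,H,I]
After op 5 (rotate(-2)): offset=7, physical=[A,o,C,D,E,G,F,H,I], logical=[H,I,A,o,C,D,E,G,F]
After op 6 (swap(0, 4)): offset=7, physical=[A,o,H,D,E,G,F,C,I], logical=[C,I,A,o,H,D,E,G,F]

Answer: A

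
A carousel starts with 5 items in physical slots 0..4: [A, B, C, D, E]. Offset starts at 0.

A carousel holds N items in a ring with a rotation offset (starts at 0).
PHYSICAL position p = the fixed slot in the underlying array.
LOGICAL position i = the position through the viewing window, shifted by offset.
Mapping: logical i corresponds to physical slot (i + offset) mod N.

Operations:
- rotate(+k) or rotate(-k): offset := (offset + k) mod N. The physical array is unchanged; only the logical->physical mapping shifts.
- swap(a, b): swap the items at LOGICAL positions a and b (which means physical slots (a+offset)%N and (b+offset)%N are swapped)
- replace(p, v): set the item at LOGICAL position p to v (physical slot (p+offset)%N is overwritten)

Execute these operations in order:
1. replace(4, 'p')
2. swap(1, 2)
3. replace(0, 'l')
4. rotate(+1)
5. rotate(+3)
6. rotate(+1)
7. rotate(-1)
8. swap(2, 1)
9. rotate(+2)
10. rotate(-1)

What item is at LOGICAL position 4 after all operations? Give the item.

After op 1 (replace(4, 'p')): offset=0, physical=[A,B,C,D,p], logical=[A,B,C,D,p]
After op 2 (swap(1, 2)): offset=0, physical=[A,C,B,D,p], logical=[A,C,B,D,p]
After op 3 (replace(0, 'l')): offset=0, physical=[l,C,B,D,p], logical=[l,C,B,D,p]
After op 4 (rotate(+1)): offset=1, physical=[l,C,B,D,p], logical=[C,B,D,p,l]
After op 5 (rotate(+3)): offset=4, physical=[l,C,B,D,p], logical=[p,l,C,B,D]
After op 6 (rotate(+1)): offset=0, physical=[l,C,B,D,p], logical=[l,C,B,D,p]
After op 7 (rotate(-1)): offset=4, physical=[l,C,B,D,p], logical=[p,l,C,B,D]
After op 8 (swap(2, 1)): offset=4, physical=[C,l,B,D,p], logical=[p,C,l,B,D]
After op 9 (rotate(+2)): offset=1, physical=[C,l,B,D,p], logical=[l,B,D,p,C]
After op 10 (rotate(-1)): offset=0, physical=[C,l,B,D,p], logical=[C,l,B,D,p]

Answer: p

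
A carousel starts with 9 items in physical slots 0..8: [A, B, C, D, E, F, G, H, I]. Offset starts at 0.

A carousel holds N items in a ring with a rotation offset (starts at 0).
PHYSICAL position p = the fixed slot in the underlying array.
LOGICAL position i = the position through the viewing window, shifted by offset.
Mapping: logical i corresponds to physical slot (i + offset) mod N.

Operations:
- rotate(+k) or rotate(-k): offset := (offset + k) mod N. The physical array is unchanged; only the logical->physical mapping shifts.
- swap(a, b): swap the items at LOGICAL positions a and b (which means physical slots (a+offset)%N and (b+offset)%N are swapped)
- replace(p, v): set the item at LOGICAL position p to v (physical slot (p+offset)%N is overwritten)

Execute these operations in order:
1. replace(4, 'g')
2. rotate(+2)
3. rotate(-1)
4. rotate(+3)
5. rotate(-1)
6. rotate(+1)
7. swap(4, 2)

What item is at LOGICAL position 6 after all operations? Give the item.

Answer: B

Derivation:
After op 1 (replace(4, 'g')): offset=0, physical=[A,B,C,D,g,F,G,H,I], logical=[A,B,C,D,g,F,G,H,I]
After op 2 (rotate(+2)): offset=2, physical=[A,B,C,D,g,F,G,H,I], logical=[C,D,g,F,G,H,I,A,B]
After op 3 (rotate(-1)): offset=1, physical=[A,B,C,D,g,F,G,H,I], logical=[B,C,D,g,F,G,H,I,A]
After op 4 (rotate(+3)): offset=4, physical=[A,B,C,D,g,F,G,H,I], logical=[g,F,G,H,I,A,B,C,D]
After op 5 (rotate(-1)): offset=3, physical=[A,B,C,D,g,F,G,H,I], logical=[D,g,F,G,H,I,A,B,C]
After op 6 (rotate(+1)): offset=4, physical=[A,B,C,D,g,F,G,H,I], logical=[g,F,G,H,I,A,B,C,D]
After op 7 (swap(4, 2)): offset=4, physical=[A,B,C,D,g,F,I,H,G], logical=[g,F,I,H,G,A,B,C,D]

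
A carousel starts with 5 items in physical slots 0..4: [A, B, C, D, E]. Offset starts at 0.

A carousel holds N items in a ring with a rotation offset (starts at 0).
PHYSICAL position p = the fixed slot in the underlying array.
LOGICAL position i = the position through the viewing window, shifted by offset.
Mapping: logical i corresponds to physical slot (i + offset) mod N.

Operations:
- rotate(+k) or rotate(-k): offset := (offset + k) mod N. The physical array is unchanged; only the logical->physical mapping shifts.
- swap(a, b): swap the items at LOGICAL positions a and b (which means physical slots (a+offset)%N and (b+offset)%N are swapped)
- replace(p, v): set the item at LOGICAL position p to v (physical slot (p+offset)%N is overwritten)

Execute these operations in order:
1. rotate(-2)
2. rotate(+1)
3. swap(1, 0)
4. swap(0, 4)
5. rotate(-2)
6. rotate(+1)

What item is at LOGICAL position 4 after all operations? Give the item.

Answer: C

Derivation:
After op 1 (rotate(-2)): offset=3, physical=[A,B,C,D,E], logical=[D,E,A,B,C]
After op 2 (rotate(+1)): offset=4, physical=[A,B,C,D,E], logical=[E,A,B,C,D]
After op 3 (swap(1, 0)): offset=4, physical=[E,B,C,D,A], logical=[A,E,B,C,D]
After op 4 (swap(0, 4)): offset=4, physical=[E,B,C,A,D], logical=[D,E,B,C,A]
After op 5 (rotate(-2)): offset=2, physical=[E,B,C,A,D], logical=[C,A,D,E,B]
After op 6 (rotate(+1)): offset=3, physical=[E,B,C,A,D], logical=[A,D,E,B,C]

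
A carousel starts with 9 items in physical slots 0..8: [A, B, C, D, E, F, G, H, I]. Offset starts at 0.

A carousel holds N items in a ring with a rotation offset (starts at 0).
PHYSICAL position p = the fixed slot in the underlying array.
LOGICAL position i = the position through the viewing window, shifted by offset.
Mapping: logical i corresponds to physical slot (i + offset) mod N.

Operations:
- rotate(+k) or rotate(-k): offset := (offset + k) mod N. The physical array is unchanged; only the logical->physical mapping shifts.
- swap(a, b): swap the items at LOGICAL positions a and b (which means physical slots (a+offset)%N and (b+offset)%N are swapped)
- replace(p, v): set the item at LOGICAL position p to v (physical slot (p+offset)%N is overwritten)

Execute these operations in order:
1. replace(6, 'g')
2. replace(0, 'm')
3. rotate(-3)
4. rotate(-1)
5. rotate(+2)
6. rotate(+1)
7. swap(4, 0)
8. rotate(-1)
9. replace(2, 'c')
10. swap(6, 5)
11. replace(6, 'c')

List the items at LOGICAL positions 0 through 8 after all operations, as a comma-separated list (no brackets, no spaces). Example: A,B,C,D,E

After op 1 (replace(6, 'g')): offset=0, physical=[A,B,C,D,E,F,g,H,I], logical=[A,B,C,D,E,F,g,H,I]
After op 2 (replace(0, 'm')): offset=0, physical=[m,B,C,D,E,F,g,H,I], logical=[m,B,C,D,E,F,g,H,I]
After op 3 (rotate(-3)): offset=6, physical=[m,B,C,D,E,F,g,H,I], logical=[g,H,I,m,B,C,D,E,F]
After op 4 (rotate(-1)): offset=5, physical=[m,B,C,D,E,F,g,H,I], logical=[F,g,H,I,m,B,C,D,E]
After op 5 (rotate(+2)): offset=7, physical=[m,B,C,D,E,F,g,H,I], logical=[H,I,m,B,C,D,E,F,g]
After op 6 (rotate(+1)): offset=8, physical=[m,B,C,D,E,F,g,H,I], logical=[I,m,B,C,D,E,F,g,H]
After op 7 (swap(4, 0)): offset=8, physical=[m,B,C,I,E,F,g,H,D], logical=[D,m,B,C,I,E,F,g,H]
After op 8 (rotate(-1)): offset=7, physical=[m,B,C,I,E,F,g,H,D], logical=[H,D,m,B,C,I,E,F,g]
After op 9 (replace(2, 'c')): offset=7, physical=[c,B,C,I,E,F,g,H,D], logical=[H,D,c,B,C,I,E,F,g]
After op 10 (swap(6, 5)): offset=7, physical=[c,B,C,E,I,F,g,H,D], logical=[H,D,c,B,C,E,I,F,g]
After op 11 (replace(6, 'c')): offset=7, physical=[c,B,C,E,c,F,g,H,D], logical=[H,D,c,B,C,E,c,F,g]

Answer: H,D,c,B,C,E,c,F,g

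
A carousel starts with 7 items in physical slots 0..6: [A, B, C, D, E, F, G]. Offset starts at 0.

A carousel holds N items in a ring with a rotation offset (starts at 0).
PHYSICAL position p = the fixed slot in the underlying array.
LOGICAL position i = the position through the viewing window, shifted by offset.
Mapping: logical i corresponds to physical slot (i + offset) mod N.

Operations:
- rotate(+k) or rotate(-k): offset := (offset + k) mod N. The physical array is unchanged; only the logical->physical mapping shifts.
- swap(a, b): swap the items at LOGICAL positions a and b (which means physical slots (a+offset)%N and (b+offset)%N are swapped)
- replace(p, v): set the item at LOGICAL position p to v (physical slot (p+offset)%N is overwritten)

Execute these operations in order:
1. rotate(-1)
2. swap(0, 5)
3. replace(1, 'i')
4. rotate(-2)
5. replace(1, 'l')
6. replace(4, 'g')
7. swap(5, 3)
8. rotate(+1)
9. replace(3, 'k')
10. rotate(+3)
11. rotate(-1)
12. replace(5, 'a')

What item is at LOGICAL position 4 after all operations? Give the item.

Answer: G

Derivation:
After op 1 (rotate(-1)): offset=6, physical=[A,B,C,D,E,F,G], logical=[G,A,B,C,D,E,F]
After op 2 (swap(0, 5)): offset=6, physical=[A,B,C,D,G,F,E], logical=[E,A,B,C,D,G,F]
After op 3 (replace(1, 'i')): offset=6, physical=[i,B,C,D,G,F,E], logical=[E,i,B,C,D,G,F]
After op 4 (rotate(-2)): offset=4, physical=[i,B,C,D,G,F,E], logical=[G,F,E,i,B,C,D]
After op 5 (replace(1, 'l')): offset=4, physical=[i,B,C,D,G,l,E], logical=[G,l,E,i,B,C,D]
After op 6 (replace(4, 'g')): offset=4, physical=[i,g,C,D,G,l,E], logical=[G,l,E,i,g,C,D]
After op 7 (swap(5, 3)): offset=4, physical=[C,g,i,D,G,l,E], logical=[G,l,E,C,g,i,D]
After op 8 (rotate(+1)): offset=5, physical=[C,g,i,D,G,l,E], logical=[l,E,C,g,i,D,G]
After op 9 (replace(3, 'k')): offset=5, physical=[C,k,i,D,G,l,E], logical=[l,E,C,k,i,D,G]
After op 10 (rotate(+3)): offset=1, physical=[C,k,i,D,G,l,E], logical=[k,i,D,G,l,E,C]
After op 11 (rotate(-1)): offset=0, physical=[C,k,i,D,G,l,E], logical=[C,k,i,D,G,l,E]
After op 12 (replace(5, 'a')): offset=0, physical=[C,k,i,D,G,a,E], logical=[C,k,i,D,G,a,E]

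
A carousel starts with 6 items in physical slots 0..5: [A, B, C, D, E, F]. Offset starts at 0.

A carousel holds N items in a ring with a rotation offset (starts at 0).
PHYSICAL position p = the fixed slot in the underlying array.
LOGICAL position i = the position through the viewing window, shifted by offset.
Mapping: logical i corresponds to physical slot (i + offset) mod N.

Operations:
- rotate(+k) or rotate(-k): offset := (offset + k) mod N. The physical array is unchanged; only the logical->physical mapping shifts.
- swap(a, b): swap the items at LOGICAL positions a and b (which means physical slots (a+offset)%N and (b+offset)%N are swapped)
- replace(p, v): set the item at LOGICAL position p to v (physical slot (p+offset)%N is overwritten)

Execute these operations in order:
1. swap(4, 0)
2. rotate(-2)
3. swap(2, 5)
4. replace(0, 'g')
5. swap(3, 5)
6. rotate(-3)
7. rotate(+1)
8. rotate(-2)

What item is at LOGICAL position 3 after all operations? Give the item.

After op 1 (swap(4, 0)): offset=0, physical=[E,B,C,D,A,F], logical=[E,B,C,D,A,F]
After op 2 (rotate(-2)): offset=4, physical=[E,B,C,D,A,F], logical=[A,F,E,B,C,D]
After op 3 (swap(2, 5)): offset=4, physical=[D,B,C,E,A,F], logical=[A,F,D,B,C,E]
After op 4 (replace(0, 'g')): offset=4, physical=[D,B,C,E,g,F], logical=[g,F,D,B,C,E]
After op 5 (swap(3, 5)): offset=4, physical=[D,E,C,B,g,F], logical=[g,F,D,E,C,B]
After op 6 (rotate(-3)): offset=1, physical=[D,E,C,B,g,F], logical=[E,C,B,g,F,D]
After op 7 (rotate(+1)): offset=2, physical=[D,E,C,B,g,F], logical=[C,B,g,F,D,E]
After op 8 (rotate(-2)): offset=0, physical=[D,E,C,B,g,F], logical=[D,E,C,B,g,F]

Answer: B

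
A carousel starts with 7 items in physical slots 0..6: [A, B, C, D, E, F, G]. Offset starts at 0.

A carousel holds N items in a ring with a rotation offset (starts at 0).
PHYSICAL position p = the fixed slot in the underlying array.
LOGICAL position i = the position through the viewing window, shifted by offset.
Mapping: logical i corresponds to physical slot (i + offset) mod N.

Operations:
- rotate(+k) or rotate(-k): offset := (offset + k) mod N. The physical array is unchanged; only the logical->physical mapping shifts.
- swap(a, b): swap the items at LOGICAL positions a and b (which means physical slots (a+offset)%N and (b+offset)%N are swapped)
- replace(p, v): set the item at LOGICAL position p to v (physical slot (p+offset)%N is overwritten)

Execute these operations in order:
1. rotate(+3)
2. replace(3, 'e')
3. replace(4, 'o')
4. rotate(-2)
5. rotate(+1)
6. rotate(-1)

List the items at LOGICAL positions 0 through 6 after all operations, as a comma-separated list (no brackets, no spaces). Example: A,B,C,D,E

After op 1 (rotate(+3)): offset=3, physical=[A,B,C,D,E,F,G], logical=[D,E,F,G,A,B,C]
After op 2 (replace(3, 'e')): offset=3, physical=[A,B,C,D,E,F,e], logical=[D,E,F,e,A,B,C]
After op 3 (replace(4, 'o')): offset=3, physical=[o,B,C,D,E,F,e], logical=[D,E,F,e,o,B,C]
After op 4 (rotate(-2)): offset=1, physical=[o,B,C,D,E,F,e], logical=[B,C,D,E,F,e,o]
After op 5 (rotate(+1)): offset=2, physical=[o,B,C,D,E,F,e], logical=[C,D,E,F,e,o,B]
After op 6 (rotate(-1)): offset=1, physical=[o,B,C,D,E,F,e], logical=[B,C,D,E,F,e,o]

Answer: B,C,D,E,F,e,o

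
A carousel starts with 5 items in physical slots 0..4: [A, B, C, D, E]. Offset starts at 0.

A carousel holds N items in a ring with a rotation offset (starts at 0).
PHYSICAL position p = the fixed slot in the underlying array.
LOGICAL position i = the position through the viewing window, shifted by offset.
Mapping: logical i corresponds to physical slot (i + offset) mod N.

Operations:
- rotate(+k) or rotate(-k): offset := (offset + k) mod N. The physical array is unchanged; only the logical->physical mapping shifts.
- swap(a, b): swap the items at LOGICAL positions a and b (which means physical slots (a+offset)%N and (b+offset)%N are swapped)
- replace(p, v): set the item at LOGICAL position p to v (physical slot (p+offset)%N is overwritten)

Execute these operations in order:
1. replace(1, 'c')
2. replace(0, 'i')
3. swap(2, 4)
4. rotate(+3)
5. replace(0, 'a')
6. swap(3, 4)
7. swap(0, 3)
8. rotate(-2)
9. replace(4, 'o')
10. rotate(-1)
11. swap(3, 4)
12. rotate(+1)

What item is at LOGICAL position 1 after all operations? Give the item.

After op 1 (replace(1, 'c')): offset=0, physical=[A,c,C,D,E], logical=[A,c,C,D,E]
After op 2 (replace(0, 'i')): offset=0, physical=[i,c,C,D,E], logical=[i,c,C,D,E]
After op 3 (swap(2, 4)): offset=0, physical=[i,c,E,D,C], logical=[i,c,E,D,C]
After op 4 (rotate(+3)): offset=3, physical=[i,c,E,D,C], logical=[D,C,i,c,E]
After op 5 (replace(0, 'a')): offset=3, physical=[i,c,E,a,C], logical=[a,C,i,c,E]
After op 6 (swap(3, 4)): offset=3, physical=[i,E,c,a,C], logical=[a,C,i,E,c]
After op 7 (swap(0, 3)): offset=3, physical=[i,a,c,E,C], logical=[E,C,i,a,c]
After op 8 (rotate(-2)): offset=1, physical=[i,a,c,E,C], logical=[a,c,E,C,i]
After op 9 (replace(4, 'o')): offset=1, physical=[o,a,c,E,C], logical=[a,c,E,C,o]
After op 10 (rotate(-1)): offset=0, physical=[o,a,c,E,C], logical=[o,a,c,E,C]
After op 11 (swap(3, 4)): offset=0, physical=[o,a,c,C,E], logical=[o,a,c,C,E]
After op 12 (rotate(+1)): offset=1, physical=[o,a,c,C,E], logical=[a,c,C,E,o]

Answer: c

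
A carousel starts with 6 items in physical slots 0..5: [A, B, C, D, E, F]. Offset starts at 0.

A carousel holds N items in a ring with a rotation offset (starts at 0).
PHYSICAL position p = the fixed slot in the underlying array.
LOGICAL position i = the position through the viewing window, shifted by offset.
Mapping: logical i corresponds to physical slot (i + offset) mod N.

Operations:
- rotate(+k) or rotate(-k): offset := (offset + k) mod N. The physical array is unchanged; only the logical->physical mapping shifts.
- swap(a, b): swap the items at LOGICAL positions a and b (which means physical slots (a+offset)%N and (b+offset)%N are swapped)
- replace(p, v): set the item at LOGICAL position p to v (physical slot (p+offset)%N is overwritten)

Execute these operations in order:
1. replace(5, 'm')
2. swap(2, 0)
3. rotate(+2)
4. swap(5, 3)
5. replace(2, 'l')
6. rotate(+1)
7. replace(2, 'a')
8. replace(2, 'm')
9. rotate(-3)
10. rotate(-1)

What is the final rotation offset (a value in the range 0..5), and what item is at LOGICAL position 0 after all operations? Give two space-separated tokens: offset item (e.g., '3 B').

Answer: 5 m

Derivation:
After op 1 (replace(5, 'm')): offset=0, physical=[A,B,C,D,E,m], logical=[A,B,C,D,E,m]
After op 2 (swap(2, 0)): offset=0, physical=[C,B,A,D,E,m], logical=[C,B,A,D,E,m]
After op 3 (rotate(+2)): offset=2, physical=[C,B,A,D,E,m], logical=[A,D,E,m,C,B]
After op 4 (swap(5, 3)): offset=2, physical=[C,m,A,D,E,B], logical=[A,D,E,B,C,m]
After op 5 (replace(2, 'l')): offset=2, physical=[C,m,A,D,l,B], logical=[A,D,l,B,C,m]
After op 6 (rotate(+1)): offset=3, physical=[C,m,A,D,l,B], logical=[D,l,B,C,m,A]
After op 7 (replace(2, 'a')): offset=3, physical=[C,m,A,D,l,a], logical=[D,l,a,C,m,A]
After op 8 (replace(2, 'm')): offset=3, physical=[C,m,A,D,l,m], logical=[D,l,m,C,m,A]
After op 9 (rotate(-3)): offset=0, physical=[C,m,A,D,l,m], logical=[C,m,A,D,l,m]
After op 10 (rotate(-1)): offset=5, physical=[C,m,A,D,l,m], logical=[m,C,m,A,D,l]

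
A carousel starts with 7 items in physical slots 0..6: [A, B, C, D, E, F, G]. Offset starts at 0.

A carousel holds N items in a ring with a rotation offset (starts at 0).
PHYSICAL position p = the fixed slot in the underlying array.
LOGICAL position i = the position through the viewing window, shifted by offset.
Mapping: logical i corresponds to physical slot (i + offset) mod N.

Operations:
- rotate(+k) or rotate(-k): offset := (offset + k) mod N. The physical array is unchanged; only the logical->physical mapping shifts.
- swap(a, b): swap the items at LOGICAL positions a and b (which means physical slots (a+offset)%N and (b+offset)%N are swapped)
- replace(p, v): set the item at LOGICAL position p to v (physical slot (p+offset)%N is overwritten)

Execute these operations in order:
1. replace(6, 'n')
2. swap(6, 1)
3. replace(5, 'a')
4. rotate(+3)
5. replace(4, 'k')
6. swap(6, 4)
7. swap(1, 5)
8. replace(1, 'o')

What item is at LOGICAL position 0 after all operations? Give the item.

Answer: D

Derivation:
After op 1 (replace(6, 'n')): offset=0, physical=[A,B,C,D,E,F,n], logical=[A,B,C,D,E,F,n]
After op 2 (swap(6, 1)): offset=0, physical=[A,n,C,D,E,F,B], logical=[A,n,C,D,E,F,B]
After op 3 (replace(5, 'a')): offset=0, physical=[A,n,C,D,E,a,B], logical=[A,n,C,D,E,a,B]
After op 4 (rotate(+3)): offset=3, physical=[A,n,C,D,E,a,B], logical=[D,E,a,B,A,n,C]
After op 5 (replace(4, 'k')): offset=3, physical=[k,n,C,D,E,a,B], logical=[D,E,a,B,k,n,C]
After op 6 (swap(6, 4)): offset=3, physical=[C,n,k,D,E,a,B], logical=[D,E,a,B,C,n,k]
After op 7 (swap(1, 5)): offset=3, physical=[C,E,k,D,n,a,B], logical=[D,n,a,B,C,E,k]
After op 8 (replace(1, 'o')): offset=3, physical=[C,E,k,D,o,a,B], logical=[D,o,a,B,C,E,k]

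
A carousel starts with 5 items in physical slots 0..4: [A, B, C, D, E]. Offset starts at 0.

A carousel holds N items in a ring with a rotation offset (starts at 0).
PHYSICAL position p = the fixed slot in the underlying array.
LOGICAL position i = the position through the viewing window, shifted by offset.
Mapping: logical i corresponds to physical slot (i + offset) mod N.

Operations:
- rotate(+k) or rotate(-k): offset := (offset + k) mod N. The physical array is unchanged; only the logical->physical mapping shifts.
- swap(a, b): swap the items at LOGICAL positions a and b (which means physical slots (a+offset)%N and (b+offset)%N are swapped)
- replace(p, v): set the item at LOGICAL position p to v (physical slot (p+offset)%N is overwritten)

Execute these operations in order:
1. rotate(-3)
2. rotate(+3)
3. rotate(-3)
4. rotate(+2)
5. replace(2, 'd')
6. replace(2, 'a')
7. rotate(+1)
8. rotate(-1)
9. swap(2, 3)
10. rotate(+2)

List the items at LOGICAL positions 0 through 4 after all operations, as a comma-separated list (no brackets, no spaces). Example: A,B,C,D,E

After op 1 (rotate(-3)): offset=2, physical=[A,B,C,D,E], logical=[C,D,E,A,B]
After op 2 (rotate(+3)): offset=0, physical=[A,B,C,D,E], logical=[A,B,C,D,E]
After op 3 (rotate(-3)): offset=2, physical=[A,B,C,D,E], logical=[C,D,E,A,B]
After op 4 (rotate(+2)): offset=4, physical=[A,B,C,D,E], logical=[E,A,B,C,D]
After op 5 (replace(2, 'd')): offset=4, physical=[A,d,C,D,E], logical=[E,A,d,C,D]
After op 6 (replace(2, 'a')): offset=4, physical=[A,a,C,D,E], logical=[E,A,a,C,D]
After op 7 (rotate(+1)): offset=0, physical=[A,a,C,D,E], logical=[A,a,C,D,E]
After op 8 (rotate(-1)): offset=4, physical=[A,a,C,D,E], logical=[E,A,a,C,D]
After op 9 (swap(2, 3)): offset=4, physical=[A,C,a,D,E], logical=[E,A,C,a,D]
After op 10 (rotate(+2)): offset=1, physical=[A,C,a,D,E], logical=[C,a,D,E,A]

Answer: C,a,D,E,A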